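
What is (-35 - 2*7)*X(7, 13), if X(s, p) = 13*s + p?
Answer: -5096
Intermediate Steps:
X(s, p) = p + 13*s
(-35 - 2*7)*X(7, 13) = (-35 - 2*7)*(13 + 13*7) = (-35 - 14)*(13 + 91) = -49*104 = -5096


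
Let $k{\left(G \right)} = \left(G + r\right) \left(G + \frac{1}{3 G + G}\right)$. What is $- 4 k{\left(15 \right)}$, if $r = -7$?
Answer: $- \frac{7208}{15} \approx -480.53$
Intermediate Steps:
$k{\left(G \right)} = \left(-7 + G\right) \left(G + \frac{1}{4 G}\right)$ ($k{\left(G \right)} = \left(G - 7\right) \left(G + \frac{1}{3 G + G}\right) = \left(-7 + G\right) \left(G + \frac{1}{4 G}\right)$)
$- 4 k{\left(15 \right)} = - 4 \left(\frac{1}{4} + 15^{2} - 105 - \frac{7}{4 \cdot 15}\right) = - 4 \left(\frac{1}{4} + 225 - 105 - \frac{7}{60}\right) = \left(-4\right) \frac{1802}{15} = - \frac{7208}{15}$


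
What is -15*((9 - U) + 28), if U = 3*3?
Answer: -420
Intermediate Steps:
U = 9
-15*((9 - U) + 28) = -15*((9 - 1*9) + 28) = -15*((9 - 9) + 28) = -15*(0 + 28) = -15*28 = -420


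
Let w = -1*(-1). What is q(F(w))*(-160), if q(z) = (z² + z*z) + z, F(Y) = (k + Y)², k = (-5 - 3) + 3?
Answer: -84480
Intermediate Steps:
k = -5 (k = -8 + 3 = -5)
w = 1
F(Y) = (-5 + Y)²
q(z) = z + 2*z² (q(z) = (z² + z²) + z = 2*z² + z = z + 2*z²)
q(F(w))*(-160) = ((-5 + 1)²*(1 + 2*(-5 + 1)²))*(-160) = ((-4)²*(1 + 2*(-4)²))*(-160) = (16*(1 + 2*16))*(-160) = (16*(1 + 32))*(-160) = (16*33)*(-160) = 528*(-160) = -84480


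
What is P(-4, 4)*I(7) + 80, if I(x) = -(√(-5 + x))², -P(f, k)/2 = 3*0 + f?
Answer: 64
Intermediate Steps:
P(f, k) = -2*f (P(f, k) = -2*(3*0 + f) = -2*(0 + f) = -2*f)
I(x) = 5 - x (I(x) = -(-5 + x) = 5 - x)
P(-4, 4)*I(7) + 80 = (-2*(-4))*(5 - 1*7) + 80 = 8*(5 - 7) + 80 = 8*(-2) + 80 = -16 + 80 = 64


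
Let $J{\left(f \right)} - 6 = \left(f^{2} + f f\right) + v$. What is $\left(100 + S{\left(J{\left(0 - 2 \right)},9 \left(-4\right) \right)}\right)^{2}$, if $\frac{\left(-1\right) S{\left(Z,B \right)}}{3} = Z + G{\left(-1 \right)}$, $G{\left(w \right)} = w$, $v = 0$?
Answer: $3721$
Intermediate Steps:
$J{\left(f \right)} = 6 + 2 f^{2}$ ($J{\left(f \right)} = 6 + \left(\left(f^{2} + f f\right) + 0\right) = 6 + \left(\left(f^{2} + f^{2}\right) + 0\right) = 6 + \left(2 f^{2} + 0\right) = 6 + 2 f^{2}$)
$S{\left(Z,B \right)} = 3 - 3 Z$ ($S{\left(Z,B \right)} = - 3 \left(Z - 1\right) = - 3 \left(-1 + Z\right) = 3 - 3 Z$)
$\left(100 + S{\left(J{\left(0 - 2 \right)},9 \left(-4\right) \right)}\right)^{2} = \left(100 + \left(3 - 3 \left(6 + 2 \left(0 - 2\right)^{2}\right)\right)\right)^{2} = \left(100 + \left(3 - 3 \left(6 + 2 \left(-2\right)^{2}\right)\right)\right)^{2} = \left(100 + \left(3 - 3 \left(6 + 2 \cdot 4\right)\right)\right)^{2} = \left(100 + \left(3 - 3 \left(6 + 8\right)\right)\right)^{2} = \left(100 + \left(3 - 42\right)\right)^{2} = \left(100 - 39\right)^{2} = 61^{2} = 3721$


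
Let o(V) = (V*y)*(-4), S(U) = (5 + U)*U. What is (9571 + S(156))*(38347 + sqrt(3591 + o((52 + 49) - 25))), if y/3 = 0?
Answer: 1330142389 + 104061*sqrt(399) ≈ 1.3322e+9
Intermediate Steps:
y = 0 (y = 3*0 = 0)
S(U) = U*(5 + U)
o(V) = 0 (o(V) = (V*0)*(-4) = 0*(-4) = 0)
(9571 + S(156))*(38347 + sqrt(3591 + o((52 + 49) - 25))) = (9571 + 156*(5 + 156))*(38347 + sqrt(3591 + 0)) = (9571 + 156*161)*(38347 + sqrt(3591)) = (9571 + 25116)*(38347 + 3*sqrt(399)) = 34687*(38347 + 3*sqrt(399)) = 1330142389 + 104061*sqrt(399)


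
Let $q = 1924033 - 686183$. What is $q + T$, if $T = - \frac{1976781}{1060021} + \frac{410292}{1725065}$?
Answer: $\frac{78052961397011573}{63055349185} \approx 1.2378 \cdot 10^{6}$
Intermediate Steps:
$T = - \frac{102591640677}{63055349185}$ ($T = \left(-1976781\right) \frac{1}{1060021} + 410292 \cdot \frac{1}{1725065} = - \frac{1976781}{1060021} + \frac{14148}{59485} = - \frac{102591640677}{63055349185} \approx -1.627$)
$q = 1237850$
$q + T = 1237850 - \frac{102591640677}{63055349185} = \frac{78052961397011573}{63055349185}$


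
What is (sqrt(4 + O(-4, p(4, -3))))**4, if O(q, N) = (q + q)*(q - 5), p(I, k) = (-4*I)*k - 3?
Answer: 5776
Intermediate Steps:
p(I, k) = -3 - 4*I*k (p(I, k) = -4*I*k - 3 = -3 - 4*I*k)
O(q, N) = 2*q*(-5 + q) (O(q, N) = (2*q)*(-5 + q) = 2*q*(-5 + q))
(sqrt(4 + O(-4, p(4, -3))))**4 = (sqrt(4 + 2*(-4)*(-5 - 4)))**4 = (sqrt(4 + 2*(-4)*(-9)))**4 = (sqrt(4 + 72))**4 = (sqrt(76))**4 = (2*sqrt(19))**4 = 5776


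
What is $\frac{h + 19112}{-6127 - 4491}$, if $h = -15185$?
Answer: $- \frac{3927}{10618} \approx -0.36984$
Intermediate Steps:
$\frac{h + 19112}{-6127 - 4491} = \frac{-15185 + 19112}{-6127 - 4491} = \frac{3927}{-6127 - 4491} = \frac{3927}{-10618} = 3927 \left(- \frac{1}{10618}\right) = - \frac{3927}{10618}$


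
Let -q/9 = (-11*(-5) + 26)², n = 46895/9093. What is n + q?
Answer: -536885662/9093 ≈ -59044.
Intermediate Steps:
n = 46895/9093 (n = 46895*(1/9093) = 46895/9093 ≈ 5.1573)
q = -59049 (q = -9*(-11*(-5) + 26)² = -9*(55 + 26)² = -9*81² = -9*6561 = -59049)
n + q = 46895/9093 - 59049 = -536885662/9093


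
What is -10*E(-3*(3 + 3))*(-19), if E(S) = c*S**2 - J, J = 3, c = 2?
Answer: 122550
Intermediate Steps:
E(S) = -3 + 2*S**2 (E(S) = 2*S**2 - 1*3 = 2*S**2 - 3 = -3 + 2*S**2)
-10*E(-3*(3 + 3))*(-19) = -10*(-3 + 2*(-3*(3 + 3))**2)*(-19) = -10*(-3 + 2*(-3*6)**2)*(-19) = -10*(-3 + 2*(-18)**2)*(-19) = -10*(-3 + 2*324)*(-19) = -10*(-3 + 648)*(-19) = -10*645*(-19) = -6450*(-19) = 122550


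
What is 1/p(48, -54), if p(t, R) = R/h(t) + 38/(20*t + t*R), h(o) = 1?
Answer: -816/44083 ≈ -0.018511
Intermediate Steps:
p(t, R) = R + 38/(20*t + R*t) (p(t, R) = R/1 + 38/(20*t + t*R) = R*1 + 38/(20*t + R*t) = R + 38/(20*t + R*t))
1/p(48, -54) = 1/((38 + 48*(-54)² + 20*(-54)*48)/(48*(20 - 54))) = 1/((1/48)*(38 + 48*2916 - 51840)/(-34)) = 1/((1/48)*(-1/34)*(38 + 139968 - 51840)) = 1/((1/48)*(-1/34)*88166) = 1/(-44083/816) = -816/44083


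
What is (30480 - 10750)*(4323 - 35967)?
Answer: -624336120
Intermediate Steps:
(30480 - 10750)*(4323 - 35967) = 19730*(-31644) = -624336120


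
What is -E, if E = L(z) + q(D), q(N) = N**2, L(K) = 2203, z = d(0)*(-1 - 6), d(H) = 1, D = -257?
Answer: -68252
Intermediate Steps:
z = -7 (z = 1*(-1 - 6) = 1*(-7) = -7)
E = 68252 (E = 2203 + (-257)**2 = 2203 + 66049 = 68252)
-E = -1*68252 = -68252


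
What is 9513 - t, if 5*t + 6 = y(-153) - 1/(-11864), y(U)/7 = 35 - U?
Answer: 548769319/59320 ≈ 9251.0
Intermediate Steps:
y(U) = 245 - 7*U (y(U) = 7*(35 - U) = 245 - 7*U)
t = 15541841/59320 (t = -6/5 + ((245 - 7*(-153)) - 1/(-11864))/5 = -6/5 + ((245 + 1071) - 1*(-1/11864))/5 = -6/5 + (1316 + 1/11864)/5 = -6/5 + (⅕)*(15613025/11864) = -6/5 + 3122605/11864 = 15541841/59320 ≈ 262.00)
9513 - t = 9513 - 1*15541841/59320 = 9513 - 15541841/59320 = 548769319/59320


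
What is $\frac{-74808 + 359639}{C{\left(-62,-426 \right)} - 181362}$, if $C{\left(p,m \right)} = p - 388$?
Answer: $- \frac{284831}{181812} \approx -1.5666$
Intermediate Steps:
$C{\left(p,m \right)} = -388 + p$
$\frac{-74808 + 359639}{C{\left(-62,-426 \right)} - 181362} = \frac{-74808 + 359639}{\left(-388 - 62\right) - 181362} = \frac{284831}{-450 - 181362} = \frac{284831}{-181812} = 284831 \left(- \frac{1}{181812}\right) = - \frac{284831}{181812}$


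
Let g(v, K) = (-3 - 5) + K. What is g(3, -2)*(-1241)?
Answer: 12410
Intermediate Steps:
g(v, K) = -8 + K
g(3, -2)*(-1241) = (-8 - 2)*(-1241) = -10*(-1241) = 12410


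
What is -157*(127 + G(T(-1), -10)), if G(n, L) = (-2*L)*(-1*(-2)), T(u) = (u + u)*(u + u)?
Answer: -26219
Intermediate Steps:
T(u) = 4*u² (T(u) = (2*u)*(2*u) = 4*u²)
G(n, L) = -4*L (G(n, L) = -2*L*2 = -4*L)
-157*(127 + G(T(-1), -10)) = -157*(127 - 4*(-10)) = -157*(127 + 40) = -157*167 = -26219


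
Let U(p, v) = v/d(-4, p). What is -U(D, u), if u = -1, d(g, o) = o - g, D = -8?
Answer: -¼ ≈ -0.25000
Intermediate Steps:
U(p, v) = v/(4 + p) (U(p, v) = v/(p - 1*(-4)) = v/(p + 4) = v/(4 + p))
-U(D, u) = -(-1)/(4 - 8) = -(-1)/(-4) = -(-1)*(-1)/4 = -1*¼ = -¼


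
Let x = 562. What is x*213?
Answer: 119706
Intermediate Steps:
x*213 = 562*213 = 119706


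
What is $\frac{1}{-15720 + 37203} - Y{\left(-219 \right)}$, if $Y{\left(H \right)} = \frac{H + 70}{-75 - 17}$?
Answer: $- \frac{3200875}{1976436} \approx -1.6195$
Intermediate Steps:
$Y{\left(H \right)} = - \frac{35}{46} - \frac{H}{92}$ ($Y{\left(H \right)} = \frac{70 + H}{-92} = \left(70 + H\right) \left(- \frac{1}{92}\right) = - \frac{35}{46} - \frac{H}{92}$)
$\frac{1}{-15720 + 37203} - Y{\left(-219 \right)} = \frac{1}{-15720 + 37203} - \left(- \frac{35}{46} - - \frac{219}{92}\right) = \frac{1}{21483} - \left(- \frac{35}{46} + \frac{219}{92}\right) = \frac{1}{21483} - \frac{149}{92} = - \frac{3200875}{1976436}$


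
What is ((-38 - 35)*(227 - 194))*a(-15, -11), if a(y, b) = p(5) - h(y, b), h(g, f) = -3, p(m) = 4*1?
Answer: -16863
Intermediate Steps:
p(m) = 4
a(y, b) = 7 (a(y, b) = 4 - 1*(-3) = 4 + 3 = 7)
((-38 - 35)*(227 - 194))*a(-15, -11) = ((-38 - 35)*(227 - 194))*7 = -73*33*7 = -2409*7 = -16863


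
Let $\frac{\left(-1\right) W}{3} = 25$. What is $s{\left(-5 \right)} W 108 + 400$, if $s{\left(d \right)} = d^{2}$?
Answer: $-202100$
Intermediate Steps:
$W = -75$ ($W = \left(-3\right) 25 = -75$)
$s{\left(-5 \right)} W 108 + 400 = \left(-5\right)^{2} \left(-75\right) 108 + 400 = 25 \left(-75\right) 108 + 400 = \left(-1875\right) 108 + 400 = -202500 + 400 = -202100$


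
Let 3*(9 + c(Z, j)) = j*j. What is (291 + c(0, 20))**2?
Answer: 1552516/9 ≈ 1.7250e+5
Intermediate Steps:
c(Z, j) = -9 + j**2/3 (c(Z, j) = -9 + (j*j)/3 = -9 + j**2/3)
(291 + c(0, 20))**2 = (291 + (-9 + (1/3)*20**2))**2 = (291 + (-9 + (1/3)*400))**2 = (291 + (-9 + 400/3))**2 = (291 + 373/3)**2 = (1246/3)**2 = 1552516/9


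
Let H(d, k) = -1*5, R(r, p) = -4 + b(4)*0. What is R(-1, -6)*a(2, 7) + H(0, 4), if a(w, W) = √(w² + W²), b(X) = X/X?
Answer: -5 - 4*√53 ≈ -34.120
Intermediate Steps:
b(X) = 1
R(r, p) = -4 (R(r, p) = -4 + 1*0 = -4 + 0 = -4)
H(d, k) = -5
a(w, W) = √(W² + w²)
R(-1, -6)*a(2, 7) + H(0, 4) = -4*√(7² + 2²) - 5 = -4*√(49 + 4) - 5 = -4*√53 - 5 = -5 - 4*√53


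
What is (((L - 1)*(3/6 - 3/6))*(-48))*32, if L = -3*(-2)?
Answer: 0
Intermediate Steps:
L = 6
(((L - 1)*(3/6 - 3/6))*(-48))*32 = (((6 - 1)*(3/6 - 3/6))*(-48))*32 = ((5*(3*(1/6) - 3*1/6))*(-48))*32 = ((5*(1/2 - 1/2))*(-48))*32 = ((5*0)*(-48))*32 = (0*(-48))*32 = 0*32 = 0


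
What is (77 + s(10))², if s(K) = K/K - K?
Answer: 4624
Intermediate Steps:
s(K) = 1 - K
(77 + s(10))² = (77 + (1 - 1*10))² = (77 + (1 - 10))² = (77 - 9)² = 68² = 4624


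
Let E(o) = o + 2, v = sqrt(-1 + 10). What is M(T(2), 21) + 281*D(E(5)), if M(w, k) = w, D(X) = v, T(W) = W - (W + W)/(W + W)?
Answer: 844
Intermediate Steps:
T(W) = -1 + W (T(W) = W - 2*W/(2*W) = W - 2*W*1/(2*W) = W - 1*1 = W - 1 = -1 + W)
v = 3 (v = sqrt(9) = 3)
E(o) = 2 + o
D(X) = 3
M(T(2), 21) + 281*D(E(5)) = (-1 + 2) + 281*3 = 1 + 843 = 844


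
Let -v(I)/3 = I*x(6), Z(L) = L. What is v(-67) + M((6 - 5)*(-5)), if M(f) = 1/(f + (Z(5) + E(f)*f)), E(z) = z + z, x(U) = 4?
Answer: 40201/50 ≈ 804.02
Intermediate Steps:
E(z) = 2*z
v(I) = -12*I (v(I) = -3*I*4 = -12*I)
M(f) = 1/(5 + f + 2*f**2) (M(f) = 1/(f + (5 + (2*f)*f)) = 1/(f + (5 + 2*f**2)) = 1/(5 + f + 2*f**2))
v(-67) + M((6 - 5)*(-5)) = -12*(-67) + 1/(5 + (6 - 5)*(-5) + 2*((6 - 5)*(-5))**2) = 804 + 1/(5 + 1*(-5) + 2*(1*(-5))**2) = 804 + 1/(5 - 5 + 2*(-5)**2) = 804 + 1/(5 - 5 + 2*25) = 804 + 1/(5 - 5 + 50) = 804 + 1/50 = 40201/50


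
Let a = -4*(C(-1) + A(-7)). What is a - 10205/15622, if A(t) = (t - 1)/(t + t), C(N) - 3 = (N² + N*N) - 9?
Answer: 1428277/109354 ≈ 13.061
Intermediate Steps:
C(N) = -6 + 2*N² (C(N) = 3 + ((N² + N*N) - 9) = 3 + ((N² + N²) - 9) = 3 + (2*N² - 9) = 3 + (-9 + 2*N²) = -6 + 2*N²)
A(t) = (-1 + t)/(2*t) (A(t) = (-1 + t)/((2*t)) = (-1 + t)*(1/(2*t)) = (-1 + t)/(2*t))
a = 96/7 (a = -4*((-6 + 2*(-1)²) + (½)*(-1 - 7)/(-7)) = -4*((-6 + 2*1) + (½)*(-⅐)*(-8)) = -4*((-6 + 2) + 4/7) = -4*(-4 + 4/7) = -4*(-24/7) = 96/7 ≈ 13.714)
a - 10205/15622 = 96/7 - 10205/15622 = 1428277/109354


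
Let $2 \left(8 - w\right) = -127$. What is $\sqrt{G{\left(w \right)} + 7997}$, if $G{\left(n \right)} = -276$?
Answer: $\sqrt{7721} \approx 87.869$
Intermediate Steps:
$w = \frac{143}{2}$ ($w = 8 - - \frac{127}{2} = 8 + \frac{127}{2} = \frac{143}{2} \approx 71.5$)
$\sqrt{G{\left(w \right)} + 7997} = \sqrt{-276 + 7997} = \sqrt{7721}$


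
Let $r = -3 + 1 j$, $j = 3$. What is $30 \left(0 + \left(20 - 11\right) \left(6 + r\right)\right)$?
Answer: $1620$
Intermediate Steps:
$r = 0$ ($r = -3 + 1 \cdot 3 = -3 + 3 = 0$)
$30 \left(0 + \left(20 - 11\right) \left(6 + r\right)\right) = 30 \left(0 + \left(20 - 11\right) \left(6 + 0\right)\right) = 30 \left(0 + 9 \cdot 6\right) = 30 \left(0 + 54\right) = 30 \cdot 54 = 1620$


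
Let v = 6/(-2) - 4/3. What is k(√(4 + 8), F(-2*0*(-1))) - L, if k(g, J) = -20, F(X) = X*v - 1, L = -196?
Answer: 176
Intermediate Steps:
v = -13/3 (v = 6*(-½) - 4*⅓ = -3 - 4/3 = -13/3 ≈ -4.3333)
F(X) = -1 - 13*X/3 (F(X) = X*(-13/3) - 1 = -13*X/3 - 1 = -1 - 13*X/3)
k(√(4 + 8), F(-2*0*(-1))) - L = -20 - 1*(-196) = -20 + 196 = 176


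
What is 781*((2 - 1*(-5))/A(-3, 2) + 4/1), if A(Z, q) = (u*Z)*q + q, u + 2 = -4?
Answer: 124179/38 ≈ 3267.9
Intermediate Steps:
u = -6 (u = -2 - 4 = -6)
A(Z, q) = q - 6*Z*q (A(Z, q) = (-6*Z)*q + q = -6*Z*q + q = q - 6*Z*q)
781*((2 - 1*(-5))/A(-3, 2) + 4/1) = 781*((2 - 1*(-5))/((2*(1 - 6*(-3)))) + 4/1) = 781*((2 + 5)/((2*(1 + 18))) + 4*1) = 781*(7/((2*19)) + 4) = 781*(7/38 + 4) = 781*(159/38) = 124179/38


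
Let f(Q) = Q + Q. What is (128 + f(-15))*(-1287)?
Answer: -126126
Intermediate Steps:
f(Q) = 2*Q
(128 + f(-15))*(-1287) = (128 + 2*(-15))*(-1287) = (128 - 30)*(-1287) = 98*(-1287) = -126126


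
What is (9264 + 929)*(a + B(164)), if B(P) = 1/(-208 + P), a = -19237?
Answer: -8627650797/44 ≈ -1.9608e+8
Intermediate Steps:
(9264 + 929)*(a + B(164)) = (9264 + 929)*(-19237 + 1/(-208 + 164)) = 10193*(-19237 + 1/(-44)) = 10193*(-19237 - 1/44) = 10193*(-846429/44) = -8627650797/44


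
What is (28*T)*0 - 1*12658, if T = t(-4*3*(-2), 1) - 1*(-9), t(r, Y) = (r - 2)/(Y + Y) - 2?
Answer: -12658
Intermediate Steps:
t(r, Y) = -2 + (-2 + r)/(2*Y) (t(r, Y) = (-2 + r)/((2*Y)) - 2 = (-2 + r)*(1/(2*Y)) - 2 = (-2 + r)/(2*Y) - 2 = -2 + (-2 + r)/(2*Y))
T = 18 (T = (½)*(-2 - 4*3*(-2) - 4*1)/1 - 1*(-9) = (½)*1*(-2 - 12*(-2) - 4) + 9 = (½)*1*(-2 + 24 - 4) + 9 = (½)*1*18 + 9 = 9 + 9 = 18)
(28*T)*0 - 1*12658 = (28*18)*0 - 1*12658 = 504*0 - 12658 = 0 - 12658 = -12658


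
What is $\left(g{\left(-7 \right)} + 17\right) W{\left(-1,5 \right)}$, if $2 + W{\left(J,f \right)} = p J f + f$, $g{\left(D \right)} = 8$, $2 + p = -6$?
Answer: $1075$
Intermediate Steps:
$p = -8$ ($p = -2 - 6 = -8$)
$W{\left(J,f \right)} = -2 + f - 8 J f$ ($W{\left(J,f \right)} = -2 + \left(- 8 J f + f\right) = -2 - \left(- f + 8 J f\right) = -2 + f - 8 J f$)
$\left(g{\left(-7 \right)} + 17\right) W{\left(-1,5 \right)} = \left(8 + 17\right) \left(-2 + 5 - \left(-8\right) 5\right) = 25 \left(-2 + 5 + 40\right) = 25 \cdot 43 = 1075$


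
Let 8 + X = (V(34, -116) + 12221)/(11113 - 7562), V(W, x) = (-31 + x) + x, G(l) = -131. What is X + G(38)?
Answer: -481631/3551 ≈ -135.63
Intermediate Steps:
V(W, x) = -31 + 2*x
X = -16450/3551 (X = -8 + ((-31 + 2*(-116)) + 12221)/(11113 - 7562) = -8 + ((-31 - 232) + 12221)/3551 = -8 + (-263 + 12221)*(1/3551) = -8 + 11958*(1/3551) = -8 + 11958/3551 = -16450/3551 ≈ -4.6325)
X + G(38) = -16450/3551 - 131 = -481631/3551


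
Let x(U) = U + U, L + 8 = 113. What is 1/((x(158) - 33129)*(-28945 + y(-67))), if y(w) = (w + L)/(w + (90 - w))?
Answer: 45/42739129378 ≈ 1.0529e-9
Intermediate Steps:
L = 105 (L = -8 + 113 = 105)
x(U) = 2*U
y(w) = 7/6 + w/90 (y(w) = (w + 105)/(w + (90 - w)) = (105 + w)/90 = (105 + w)*(1/90) = 7/6 + w/90)
1/((x(158) - 33129)*(-28945 + y(-67))) = 1/((2*158 - 33129)*(-28945 + (7/6 + (1/90)*(-67)))) = 1/((316 - 33129)*(-28945 + (7/6 - 67/90))) = 1/(-32813*(-28945 + 19/45)) = 1/(-32813*(-1302506/45)) = 1/(42739129378/45) = 45/42739129378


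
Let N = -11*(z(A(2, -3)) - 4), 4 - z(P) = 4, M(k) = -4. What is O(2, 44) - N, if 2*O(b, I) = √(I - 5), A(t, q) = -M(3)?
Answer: -44 + √39/2 ≈ -40.878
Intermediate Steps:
A(t, q) = 4 (A(t, q) = -1*(-4) = 4)
z(P) = 0 (z(P) = 4 - 1*4 = 4 - 4 = 0)
O(b, I) = √(-5 + I)/2 (O(b, I) = √(I - 5)/2 = √(-5 + I)/2)
N = 44 (N = -11*(0 - 4) = -11*(-4) = 44)
O(2, 44) - N = √(-5 + 44)/2 - 1*44 = √39/2 - 44 = -44 + √39/2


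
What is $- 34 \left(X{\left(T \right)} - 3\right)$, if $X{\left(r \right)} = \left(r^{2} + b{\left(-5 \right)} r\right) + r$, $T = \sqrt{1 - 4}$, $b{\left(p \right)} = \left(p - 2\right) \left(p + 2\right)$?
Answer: $204 - 748 i \sqrt{3} \approx 204.0 - 1295.6 i$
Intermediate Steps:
$b{\left(p \right)} = \left(-2 + p\right) \left(2 + p\right)$
$T = i \sqrt{3}$ ($T = \sqrt{-3} = i \sqrt{3} \approx 1.732 i$)
$X{\left(r \right)} = r^{2} + 22 r$ ($X{\left(r \right)} = \left(r^{2} + \left(-4 + \left(-5\right)^{2}\right) r\right) + r = \left(r^{2} + \left(-4 + 25\right) r\right) + r = \left(r^{2} + 21 r\right) + r = r^{2} + 22 r$)
$- 34 \left(X{\left(T \right)} - 3\right) = - 34 \left(i \sqrt{3} \left(22 + i \sqrt{3}\right) - 3\right) = - 34 \left(-3 + i \sqrt{3} \left(22 + i \sqrt{3}\right)\right) = 102 - 34 i \sqrt{3} \left(22 + i \sqrt{3}\right)$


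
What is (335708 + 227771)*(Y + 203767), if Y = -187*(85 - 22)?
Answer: 108180079294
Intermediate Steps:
Y = -11781 (Y = -187*63 = -11781)
(335708 + 227771)*(Y + 203767) = (335708 + 227771)*(-11781 + 203767) = 563479*191986 = 108180079294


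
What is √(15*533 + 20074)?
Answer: √28069 ≈ 167.54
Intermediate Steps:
√(15*533 + 20074) = √(7995 + 20074) = √28069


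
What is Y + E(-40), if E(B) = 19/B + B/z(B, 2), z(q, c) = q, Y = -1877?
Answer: -75059/40 ≈ -1876.5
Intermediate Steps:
E(B) = 1 + 19/B (E(B) = 19/B + B/B = 19/B + 1 = 1 + 19/B)
Y + E(-40) = -1877 + (19 - 40)/(-40) = -1877 - 1/40*(-21) = -1877 + 21/40 = -75059/40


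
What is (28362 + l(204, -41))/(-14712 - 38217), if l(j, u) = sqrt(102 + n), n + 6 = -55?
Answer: -9454/17643 - sqrt(41)/52929 ≈ -0.53597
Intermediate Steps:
n = -61 (n = -6 - 55 = -61)
l(j, u) = sqrt(41) (l(j, u) = sqrt(102 - 61) = sqrt(41))
(28362 + l(204, -41))/(-14712 - 38217) = (28362 + sqrt(41))/(-14712 - 38217) = (28362 + sqrt(41))/(-52929) = (28362 + sqrt(41))*(-1/52929) = -9454/17643 - sqrt(41)/52929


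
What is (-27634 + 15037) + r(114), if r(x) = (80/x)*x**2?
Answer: -3477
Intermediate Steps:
r(x) = 80*x
(-27634 + 15037) + r(114) = (-27634 + 15037) + 80*114 = -12597 + 9120 = -3477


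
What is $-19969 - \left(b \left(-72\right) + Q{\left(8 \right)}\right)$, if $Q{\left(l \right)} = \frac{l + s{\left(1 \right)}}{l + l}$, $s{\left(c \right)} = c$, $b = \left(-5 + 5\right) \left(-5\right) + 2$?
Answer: $- \frac{317209}{16} \approx -19826.0$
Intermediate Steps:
$b = 2$ ($b = 0 \left(-5\right) + 2 = 0 + 2 = 2$)
$Q{\left(l \right)} = \frac{1 + l}{2 l}$ ($Q{\left(l \right)} = \frac{l + 1}{l + l} = \frac{1 + l}{2 l}$)
$-19969 - \left(b \left(-72\right) + Q{\left(8 \right)}\right) = -19969 - \left(2 \left(-72\right) + \frac{1 + 8}{2 \cdot 8}\right) = -19969 - \left(-144 + \frac{1}{2} \cdot \frac{1}{8} \cdot 9\right) = -19969 - \left(-144 + \frac{9}{16}\right) = -19969 - - \frac{2295}{16} = -19969 + \frac{2295}{16} = - \frac{317209}{16}$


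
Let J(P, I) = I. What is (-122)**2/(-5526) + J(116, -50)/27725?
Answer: -8258704/3064167 ≈ -2.6953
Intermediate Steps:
(-122)**2/(-5526) + J(116, -50)/27725 = (-122)**2/(-5526) - 50/27725 = 14884*(-1/5526) - 50*1/27725 = -7442/2763 - 2/1109 = -8258704/3064167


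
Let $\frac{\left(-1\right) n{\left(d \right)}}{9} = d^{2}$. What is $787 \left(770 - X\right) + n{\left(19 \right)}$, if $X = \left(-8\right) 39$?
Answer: $848285$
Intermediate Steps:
$X = -312$
$n{\left(d \right)} = - 9 d^{2}$
$787 \left(770 - X\right) + n{\left(19 \right)} = 787 \left(770 - -312\right) - 9 \cdot 19^{2} = 787 \left(770 + 312\right) - 3249 = 787 \cdot 1082 - 3249 = 851534 - 3249 = 848285$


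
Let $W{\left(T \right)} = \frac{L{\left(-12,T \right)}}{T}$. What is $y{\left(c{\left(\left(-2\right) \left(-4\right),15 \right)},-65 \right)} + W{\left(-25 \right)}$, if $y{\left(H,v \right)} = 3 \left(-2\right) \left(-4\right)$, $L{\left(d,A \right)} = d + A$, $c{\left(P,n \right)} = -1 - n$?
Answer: $\frac{637}{25} \approx 25.48$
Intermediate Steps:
$L{\left(d,A \right)} = A + d$
$W{\left(T \right)} = \frac{-12 + T}{T}$ ($W{\left(T \right)} = \frac{T - 12}{T} = \frac{-12 + T}{T}$)
$y{\left(H,v \right)} = 24$ ($y{\left(H,v \right)} = \left(-6\right) \left(-4\right) = 24$)
$y{\left(c{\left(\left(-2\right) \left(-4\right),15 \right)},-65 \right)} + W{\left(-25 \right)} = 24 + \frac{-12 - 25}{-25} = 24 - - \frac{37}{25} = 24 + \frac{37}{25} = \frac{637}{25}$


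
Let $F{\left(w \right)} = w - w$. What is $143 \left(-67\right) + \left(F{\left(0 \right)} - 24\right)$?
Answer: $-9605$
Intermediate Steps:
$F{\left(w \right)} = 0$
$143 \left(-67\right) + \left(F{\left(0 \right)} - 24\right) = 143 \left(-67\right) + \left(0 - 24\right) = -9581 - 24 = -9605$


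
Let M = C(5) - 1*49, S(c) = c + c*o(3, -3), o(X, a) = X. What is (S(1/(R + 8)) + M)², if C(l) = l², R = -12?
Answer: 625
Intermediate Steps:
S(c) = 4*c (S(c) = c + c*3 = c + 3*c = 4*c)
M = -24 (M = 5² - 1*49 = 25 - 49 = -24)
(S(1/(R + 8)) + M)² = (4/(-12 + 8) - 24)² = (4/(-4) - 24)² = (4*(-¼) - 24)² = (-1 - 24)² = (-25)² = 625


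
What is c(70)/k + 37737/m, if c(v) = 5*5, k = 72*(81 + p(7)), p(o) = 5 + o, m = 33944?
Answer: 3961493/3551391 ≈ 1.1155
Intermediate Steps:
k = 6696 (k = 72*(81 + (5 + 7)) = 72*(81 + 12) = 72*93 = 6696)
c(v) = 25
c(70)/k + 37737/m = 25/6696 + 37737/33944 = 3961493/3551391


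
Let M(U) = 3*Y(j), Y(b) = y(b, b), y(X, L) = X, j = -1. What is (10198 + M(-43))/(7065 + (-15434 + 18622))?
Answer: 10195/10253 ≈ 0.99434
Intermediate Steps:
Y(b) = b
M(U) = -3 (M(U) = 3*(-1) = -3)
(10198 + M(-43))/(7065 + (-15434 + 18622)) = (10198 - 3)/(7065 + (-15434 + 18622)) = 10195/(7065 + 3188) = 10195/10253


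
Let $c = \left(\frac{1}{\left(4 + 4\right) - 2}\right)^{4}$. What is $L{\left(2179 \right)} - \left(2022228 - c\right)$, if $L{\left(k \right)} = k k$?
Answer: $\frac{3532653649}{1296} \approx 2.7258 \cdot 10^{6}$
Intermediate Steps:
$L{\left(k \right)} = k^{2}$
$c = \frac{1}{1296}$ ($c = \left(\frac{1}{8 - 2}\right)^{4} = \left(\frac{1}{6}\right)^{4} = \frac{1}{1296} \approx 0.0007716$)
$L{\left(2179 \right)} - \left(2022228 - c\right) = 2179^{2} - \left(2022228 - \frac{1}{1296}\right) = 4748041 - \left(2022228 - \frac{1}{1296}\right) = 4748041 - \frac{2620807487}{1296} = \frac{3532653649}{1296}$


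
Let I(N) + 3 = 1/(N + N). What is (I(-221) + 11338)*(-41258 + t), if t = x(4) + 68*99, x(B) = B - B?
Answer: -86488821147/221 ≈ -3.9135e+8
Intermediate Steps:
x(B) = 0
I(N) = -3 + 1/(2*N) (I(N) = -3 + 1/(N + N) = -3 + 1/(2*N))
t = 6732 (t = 0 + 68*99 = 0 + 6732 = 6732)
(I(-221) + 11338)*(-41258 + t) = ((-3 + (½)/(-221)) + 11338)*(-41258 + 6732) = ((-3 + (½)*(-1/221)) + 11338)*(-34526) = ((-3 - 1/442) + 11338)*(-34526) = (-1327/442 + 11338)*(-34526) = (5010069/442)*(-34526) = -86488821147/221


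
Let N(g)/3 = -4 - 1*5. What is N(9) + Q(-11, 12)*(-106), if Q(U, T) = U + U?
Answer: 2305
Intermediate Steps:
N(g) = -27 (N(g) = 3*(-4 - 1*5) = 3*(-4 - 5) = 3*(-9) = -27)
Q(U, T) = 2*U
N(9) + Q(-11, 12)*(-106) = -27 + (2*(-11))*(-106) = -27 - 22*(-106) = -27 + 2332 = 2305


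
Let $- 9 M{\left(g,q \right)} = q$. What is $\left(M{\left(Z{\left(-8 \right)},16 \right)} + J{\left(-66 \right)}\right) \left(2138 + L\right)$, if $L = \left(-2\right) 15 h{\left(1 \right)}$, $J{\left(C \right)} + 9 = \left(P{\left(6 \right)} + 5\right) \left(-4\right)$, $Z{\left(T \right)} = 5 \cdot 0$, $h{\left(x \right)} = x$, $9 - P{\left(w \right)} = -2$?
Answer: $- \frac{1418684}{9} \approx -1.5763 \cdot 10^{5}$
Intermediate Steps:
$P{\left(w \right)} = 11$ ($P{\left(w \right)} = 9 - -2 = 9 + 2 = 11$)
$Z{\left(T \right)} = 0$
$M{\left(g,q \right)} = - \frac{q}{9}$
$J{\left(C \right)} = -73$ ($J{\left(C \right)} = -9 + \left(11 + 5\right) \left(-4\right) = -9 + 16 \left(-4\right) = -9 - 64 = -73$)
$L = -30$ ($L = \left(-2\right) 15 \cdot 1 = \left(-30\right) 1 = -30$)
$\left(M{\left(Z{\left(-8 \right)},16 \right)} + J{\left(-66 \right)}\right) \left(2138 + L\right) = \left(\left(- \frac{1}{9}\right) 16 - 73\right) \left(2138 - 30\right) = \left(- \frac{16}{9} - 73\right) 2108 = \left(- \frac{673}{9}\right) 2108 = - \frac{1418684}{9}$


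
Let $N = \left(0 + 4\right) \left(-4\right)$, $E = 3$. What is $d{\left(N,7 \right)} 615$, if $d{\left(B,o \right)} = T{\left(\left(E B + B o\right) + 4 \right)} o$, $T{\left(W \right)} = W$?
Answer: $-671580$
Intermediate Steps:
$N = -16$ ($N = 4 \left(-4\right) = -16$)
$d{\left(B,o \right)} = o \left(4 + 3 B + B o\right)$ ($d{\left(B,o \right)} = \left(\left(3 B + B o\right) + 4\right) o = \left(4 + 3 B + B o\right) o = o \left(4 + 3 B + B o\right)$)
$d{\left(N,7 \right)} 615 = 7 \left(4 + 3 \left(-16\right) - 112\right) 615 = 7 \left(4 - 48 - 112\right) 615 = 7 \left(-156\right) 615 = \left(-1092\right) 615 = -671580$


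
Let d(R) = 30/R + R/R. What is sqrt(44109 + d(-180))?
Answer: sqrt(1587954)/6 ≈ 210.02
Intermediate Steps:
d(R) = 1 + 30/R (d(R) = 30/R + 1 = 1 + 30/R)
sqrt(44109 + d(-180)) = sqrt(44109 + (30 - 180)/(-180)) = sqrt(44109 - 1/180*(-150)) = sqrt(44109 + 5/6) = sqrt(264659/6) = sqrt(1587954)/6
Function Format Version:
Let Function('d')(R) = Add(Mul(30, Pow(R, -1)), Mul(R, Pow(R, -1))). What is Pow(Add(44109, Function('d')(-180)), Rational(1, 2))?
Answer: Mul(Rational(1, 6), Pow(1587954, Rational(1, 2))) ≈ 210.02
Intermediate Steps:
Function('d')(R) = Add(1, Mul(30, Pow(R, -1))) (Function('d')(R) = Add(Mul(30, Pow(R, -1)), 1) = Add(1, Mul(30, Pow(R, -1))))
Pow(Add(44109, Function('d')(-180)), Rational(1, 2)) = Pow(Add(44109, Mul(Pow(-180, -1), Add(30, -180))), Rational(1, 2)) = Pow(Add(44109, Mul(Rational(-1, 180), -150)), Rational(1, 2)) = Pow(Add(44109, Rational(5, 6)), Rational(1, 2)) = Pow(Rational(264659, 6), Rational(1, 2)) = Mul(Rational(1, 6), Pow(1587954, Rational(1, 2)))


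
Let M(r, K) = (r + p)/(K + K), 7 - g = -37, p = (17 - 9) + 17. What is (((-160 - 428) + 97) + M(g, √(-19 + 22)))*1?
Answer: -491 + 23*√3/2 ≈ -471.08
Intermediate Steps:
p = 25 (p = 8 + 17 = 25)
g = 44 (g = 7 - 1*(-37) = 7 + 37 = 44)
M(r, K) = (25 + r)/(2*K) (M(r, K) = (r + 25)/(K + K) = (25 + r)/((2*K)) = (25 + r)*(1/(2*K)) = (25 + r)/(2*K))
(((-160 - 428) + 97) + M(g, √(-19 + 22)))*1 = (((-160 - 428) + 97) + (25 + 44)/(2*(√(-19 + 22))))*1 = ((-588 + 97) + (½)*69/√3)*1 = (-491 + (½)*(√3/3)*69)*1 = (-491 + 23*√3/2)*1 = -491 + 23*√3/2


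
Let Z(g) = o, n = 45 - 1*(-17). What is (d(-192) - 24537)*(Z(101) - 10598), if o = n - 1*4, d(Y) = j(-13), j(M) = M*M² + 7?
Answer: 281702580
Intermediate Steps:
n = 62 (n = 45 + 17 = 62)
j(M) = 7 + M³ (j(M) = M³ + 7 = 7 + M³)
d(Y) = -2190 (d(Y) = 7 + (-13)³ = 7 - 2197 = -2190)
o = 58 (o = 62 - 1*4 = 62 - 4 = 58)
Z(g) = 58
(d(-192) - 24537)*(Z(101) - 10598) = (-2190 - 24537)*(58 - 10598) = -26727*(-10540) = 281702580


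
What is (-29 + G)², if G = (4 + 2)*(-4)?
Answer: 2809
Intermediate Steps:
G = -24 (G = 6*(-4) = -24)
(-29 + G)² = (-29 - 24)² = (-53)² = 2809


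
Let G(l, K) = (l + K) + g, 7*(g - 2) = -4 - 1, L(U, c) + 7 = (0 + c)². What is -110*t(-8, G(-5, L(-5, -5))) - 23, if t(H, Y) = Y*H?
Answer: 87839/7 ≈ 12548.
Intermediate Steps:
L(U, c) = -7 + c² (L(U, c) = -7 + (0 + c)² = -7 + c²)
g = 9/7 (g = 2 + (-4 - 1)/7 = 2 + (⅐)*(-5) = 2 - 5/7 = 9/7 ≈ 1.2857)
G(l, K) = 9/7 + K + l (G(l, K) = (l + K) + 9/7 = (K + l) + 9/7 = 9/7 + K + l)
t(H, Y) = H*Y
-110*t(-8, G(-5, L(-5, -5))) - 23 = -(-880)*(9/7 + (-7 + (-5)²) - 5) - 23 = -(-880)*(9/7 + (-7 + 25) - 5) - 23 = -(-880)*(9/7 + 18 - 5) - 23 = -(-880)*100/7 - 23 = -110*(-800/7) - 23 = 88000/7 - 23 = 87839/7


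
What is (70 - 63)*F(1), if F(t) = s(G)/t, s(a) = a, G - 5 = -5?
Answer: 0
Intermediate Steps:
G = 0 (G = 5 - 5 = 0)
F(t) = 0 (F(t) = 0/t = 0)
(70 - 63)*F(1) = (70 - 63)*0 = 7*0 = 0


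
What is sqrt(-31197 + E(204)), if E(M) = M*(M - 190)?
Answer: 3*I*sqrt(3149) ≈ 168.35*I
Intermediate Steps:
E(M) = M*(-190 + M)
sqrt(-31197 + E(204)) = sqrt(-31197 + 204*(-190 + 204)) = sqrt(-31197 + 204*14) = sqrt(-31197 + 2856) = sqrt(-28341) = 3*I*sqrt(3149)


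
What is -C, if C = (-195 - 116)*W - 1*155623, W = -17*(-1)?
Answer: 160910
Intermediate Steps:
W = 17
C = -160910 (C = (-195 - 116)*17 - 1*155623 = -311*17 - 155623 = -5287 - 155623 = -160910)
-C = -1*(-160910) = 160910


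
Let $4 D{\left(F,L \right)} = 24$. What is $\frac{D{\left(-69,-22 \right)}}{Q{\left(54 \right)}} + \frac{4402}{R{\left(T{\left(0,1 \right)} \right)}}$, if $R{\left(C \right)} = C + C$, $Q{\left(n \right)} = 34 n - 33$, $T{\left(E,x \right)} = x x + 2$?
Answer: $\frac{1322807}{1803} \approx 733.67$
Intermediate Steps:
$T{\left(E,x \right)} = 2 + x^{2}$ ($T{\left(E,x \right)} = x^{2} + 2 = 2 + x^{2}$)
$D{\left(F,L \right)} = 6$ ($D{\left(F,L \right)} = \frac{1}{4} \cdot 24 = 6$)
$Q{\left(n \right)} = -33 + 34 n$
$R{\left(C \right)} = 2 C$
$\frac{D{\left(-69,-22 \right)}}{Q{\left(54 \right)}} + \frac{4402}{R{\left(T{\left(0,1 \right)} \right)}} = \frac{6}{-33 + 34 \cdot 54} + \frac{4402}{2 \left(2 + 1^{2}\right)} = \frac{6}{-33 + 1836} + \frac{4402}{2 \left(2 + 1\right)} = \frac{6}{1803} + \frac{4402}{2 \cdot 3} = 6 \cdot \frac{1}{1803} + \frac{4402}{6} = \frac{2}{601} + 4402 \cdot \frac{1}{6} = \frac{2}{601} + \frac{2201}{3} = \frac{1322807}{1803}$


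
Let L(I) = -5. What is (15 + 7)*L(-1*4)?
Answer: -110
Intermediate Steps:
(15 + 7)*L(-1*4) = (15 + 7)*(-5) = 22*(-5) = -110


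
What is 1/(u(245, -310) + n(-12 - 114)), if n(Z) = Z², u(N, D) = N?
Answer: 1/16121 ≈ 6.2031e-5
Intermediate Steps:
1/(u(245, -310) + n(-12 - 114)) = 1/(245 + (-12 - 114)²) = 1/(245 + (-126)²) = 1/(245 + 15876) = 1/16121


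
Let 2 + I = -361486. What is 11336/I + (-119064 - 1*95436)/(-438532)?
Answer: 133397017/291404514 ≈ 0.45777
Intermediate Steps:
I = -361488 (I = -2 - 361486 = -361488)
11336/I + (-119064 - 1*95436)/(-438532) = 11336/(-361488) + (-119064 - 1*95436)/(-438532) = 11336*(-1/361488) + (-119064 - 95436)*(-1/438532) = -1417/45186 - 214500*(-1/438532) = -1417/45186 + 53625/109633 = 133397017/291404514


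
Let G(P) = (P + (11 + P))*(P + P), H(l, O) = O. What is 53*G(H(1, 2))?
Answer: 3180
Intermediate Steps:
G(P) = 2*P*(11 + 2*P) (G(P) = (11 + 2*P)*(2*P) = 2*P*(11 + 2*P))
53*G(H(1, 2)) = 53*(2*2*(11 + 2*2)) = 53*(2*2*(11 + 4)) = 53*(2*2*15) = 53*60 = 3180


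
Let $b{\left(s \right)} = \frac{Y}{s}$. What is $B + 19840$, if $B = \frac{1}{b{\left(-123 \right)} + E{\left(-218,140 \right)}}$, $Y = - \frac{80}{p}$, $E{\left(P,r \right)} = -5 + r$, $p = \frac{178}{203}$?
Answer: $\frac{29481556547}{1485965} \approx 19840.0$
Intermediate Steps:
$p = \frac{178}{203}$ ($p = 178 \cdot \frac{1}{203} = \frac{178}{203} \approx 0.87685$)
$Y = - \frac{8120}{89}$ ($Y = - \frac{80}{\frac{178}{203}} = \left(-80\right) \frac{203}{178} = - \frac{8120}{89} \approx -91.236$)
$b{\left(s \right)} = - \frac{8120}{89 s}$
$B = \frac{10947}{1485965}$ ($B = \frac{1}{- \frac{8120}{89 \left(-123\right)} + \left(-5 + 140\right)} = \frac{1}{\left(- \frac{8120}{89}\right) \left(- \frac{1}{123}\right) + 135} = \frac{1}{\frac{8120}{10947} + 135} = \frac{1}{\frac{1485965}{10947}} = \frac{10947}{1485965} \approx 0.0073669$)
$B + 19840 = \frac{10947}{1485965} + 19840 = \frac{29481556547}{1485965}$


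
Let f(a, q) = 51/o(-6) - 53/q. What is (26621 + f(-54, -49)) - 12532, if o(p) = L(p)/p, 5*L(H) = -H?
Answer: 677919/49 ≈ 13835.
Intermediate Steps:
L(H) = -H/5 (L(H) = (-H)/5 = -H/5)
o(p) = -⅕ (o(p) = (-p/5)/p = -⅕)
f(a, q) = -255 - 53/q (f(a, q) = 51/(-⅕) - 53/q = 51*(-5) - 53/q = -255 - 53/q)
(26621 + f(-54, -49)) - 12532 = (26621 + (-255 - 53/(-49))) - 12532 = (26621 + (-255 - 53*(-1/49))) - 12532 = (26621 + (-255 + 53/49)) - 12532 = (26621 - 12442/49) - 12532 = 1291987/49 - 12532 = 677919/49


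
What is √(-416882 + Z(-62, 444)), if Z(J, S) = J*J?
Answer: I*√413038 ≈ 642.68*I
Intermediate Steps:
Z(J, S) = J²
√(-416882 + Z(-62, 444)) = √(-416882 + (-62)²) = √(-416882 + 3844) = √(-413038) = I*√413038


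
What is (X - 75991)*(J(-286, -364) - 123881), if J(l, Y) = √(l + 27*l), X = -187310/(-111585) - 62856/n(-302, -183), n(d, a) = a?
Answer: 12757202076932881/1361337 - 205958978002*I*√2002/1361337 ≈ 9.3711e+9 - 6.7694e+6*I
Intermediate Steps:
X = 469870966/1361337 (X = -187310/(-111585) - 62856/(-183) = -187310*(-1/111585) - 62856*(-1/183) = 37462/22317 + 20952/61 = 469870966/1361337 ≈ 345.15)
J(l, Y) = 2*√7*√l (J(l, Y) = √(28*l) = 2*√7*√l)
(X - 75991)*(J(-286, -364) - 123881) = (469870966/1361337 - 75991)*(2*√7*√(-286) - 123881) = -102979489001*(2*√7*(I*√286) - 123881)/1361337 = -102979489001*(2*I*√2002 - 123881)/1361337 = -102979489001*(-123881 + 2*I*√2002)/1361337 = 12757202076932881/1361337 - 205958978002*I*√2002/1361337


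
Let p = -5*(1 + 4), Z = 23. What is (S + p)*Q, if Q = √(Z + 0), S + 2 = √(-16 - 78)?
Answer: √23*(-27 + I*√94) ≈ -129.49 + 46.497*I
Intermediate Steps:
p = -25 (p = -5*5 = -25)
S = -2 + I*√94 (S = -2 + √(-16 - 78) = -2 + √(-94) = -2 + I*√94 ≈ -2.0 + 9.6954*I)
Q = √23 (Q = √(23 + 0) = √23 ≈ 4.7958)
(S + p)*Q = ((-2 + I*√94) - 25)*√23 = (-27 + I*√94)*√23 = √23*(-27 + I*√94)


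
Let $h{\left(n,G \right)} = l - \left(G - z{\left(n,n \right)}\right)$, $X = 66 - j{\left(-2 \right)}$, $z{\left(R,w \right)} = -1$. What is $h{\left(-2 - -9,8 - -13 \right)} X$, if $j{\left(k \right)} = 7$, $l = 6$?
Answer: $-944$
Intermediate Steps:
$X = 59$ ($X = 66 - 7 = 59$)
$h{\left(n,G \right)} = 5 - G$ ($h{\left(n,G \right)} = 6 - \left(G - -1\right) = 6 - \left(G + 1\right) = 6 - \left(1 + G\right) = 5 - G$)
$h{\left(-2 - -9,8 - -13 \right)} X = \left(5 - \left(8 - -13\right)\right) 59 = \left(5 - \left(8 + 13\right)\right) 59 = \left(5 - 21\right) 59 = \left(-16\right) 59 = -944$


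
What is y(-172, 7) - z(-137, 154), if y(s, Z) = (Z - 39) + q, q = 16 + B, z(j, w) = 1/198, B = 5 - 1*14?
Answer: -4951/198 ≈ -25.005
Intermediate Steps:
B = -9 (B = 5 - 14 = -9)
z(j, w) = 1/198
q = 7 (q = 16 - 9 = 7)
y(s, Z) = -32 + Z (y(s, Z) = (Z - 39) + 7 = (-39 + Z) + 7 = -32 + Z)
y(-172, 7) - z(-137, 154) = (-32 + 7) - 1*1/198 = -25 - 1/198 = -4951/198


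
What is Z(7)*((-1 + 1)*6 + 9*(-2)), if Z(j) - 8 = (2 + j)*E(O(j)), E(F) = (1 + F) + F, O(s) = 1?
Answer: -630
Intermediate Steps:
E(F) = 1 + 2*F
Z(j) = 14 + 3*j (Z(j) = 8 + (2 + j)*(1 + 2*1) = 8 + (2 + j)*(1 + 2) = 8 + (2 + j)*3 = 8 + (6 + 3*j) = 14 + 3*j)
Z(7)*((-1 + 1)*6 + 9*(-2)) = (14 + 3*7)*((-1 + 1)*6 + 9*(-2)) = (14 + 21)*(0*6 - 18) = 35*(0 - 18) = 35*(-18) = -630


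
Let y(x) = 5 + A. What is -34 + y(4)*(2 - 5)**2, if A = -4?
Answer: -25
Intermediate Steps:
y(x) = 1 (y(x) = 5 - 4 = 1)
-34 + y(4)*(2 - 5)**2 = -34 + 1*(2 - 5)**2 = -34 + 1*(-3)**2 = -34 + 1*9 = -34 + 9 = -25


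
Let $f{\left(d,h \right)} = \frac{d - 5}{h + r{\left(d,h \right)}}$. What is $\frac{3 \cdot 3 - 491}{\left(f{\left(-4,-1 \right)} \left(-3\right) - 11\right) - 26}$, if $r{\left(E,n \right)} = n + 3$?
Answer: $\frac{241}{5} \approx 48.2$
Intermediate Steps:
$r{\left(E,n \right)} = 3 + n$
$f{\left(d,h \right)} = \frac{-5 + d}{3 + 2 h}$ ($f{\left(d,h \right)} = \frac{d - 5}{h + \left(3 + h\right)} = \frac{-5 + d}{3 + 2 h}$)
$\frac{3 \cdot 3 - 491}{\left(f{\left(-4,-1 \right)} \left(-3\right) - 11\right) - 26} = \frac{3 \cdot 3 - 491}{\left(\frac{-5 - 4}{3 + 2 \left(-1\right)} \left(-3\right) - 11\right) - 26} = \frac{9 - 491}{\left(\frac{1}{3 - 2} \left(-9\right) \left(-3\right) - 11\right) - 26} = - \frac{482}{\left(1^{-1} \left(-9\right) \left(-3\right) - 11\right) - 26} = - \frac{482}{\left(1 \left(-9\right) \left(-3\right) - 11\right) - 26} = - \frac{482}{\left(\left(-9\right) \left(-3\right) - 11\right) - 26} = - \frac{482}{\left(27 - 11\right) - 26} = - \frac{482}{16 - 26} = - \frac{482}{-10} = \left(-482\right) \left(- \frac{1}{10}\right) = \frac{241}{5}$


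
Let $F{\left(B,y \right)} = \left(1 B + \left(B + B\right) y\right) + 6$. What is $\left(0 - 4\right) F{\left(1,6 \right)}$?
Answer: $-76$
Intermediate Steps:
$F{\left(B,y \right)} = 6 + B + 2 B y$ ($F{\left(B,y \right)} = \left(B + 2 B y\right) + 6 = 6 + B + 2 B y$)
$\left(0 - 4\right) F{\left(1,6 \right)} = \left(0 - 4\right) \left(6 + 1 + 2 \cdot 1 \cdot 6\right) = - 4 \left(6 + 1 + 12\right) = \left(-4\right) 19 = -76$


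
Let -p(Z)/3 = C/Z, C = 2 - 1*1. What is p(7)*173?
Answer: -519/7 ≈ -74.143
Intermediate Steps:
C = 1 (C = 2 - 1 = 1)
p(Z) = -3/Z
p(7)*173 = -3/7*173 = -519/7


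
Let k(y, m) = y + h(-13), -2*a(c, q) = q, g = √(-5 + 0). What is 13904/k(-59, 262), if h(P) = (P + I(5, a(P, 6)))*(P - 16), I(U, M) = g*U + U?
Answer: 1202696/67527 + 1008040*I*√5/67527 ≈ 17.811 + 33.38*I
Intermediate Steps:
g = I*√5 (g = √(-5) = I*√5 ≈ 2.2361*I)
a(c, q) = -q/2
I(U, M) = U + I*U*√5 (I(U, M) = (I*√5)*U + U = I*U*√5 + U = U + I*U*√5)
h(P) = (-16 + P)*(5 + P + 5*I*√5) (h(P) = (P + 5*(1 + I*√5))*(P - 16) = (P + (5 + 5*I*√5))*(-16 + P) = (5 + P + 5*I*√5)*(-16 + P) = (-16 + P)*(5 + P + 5*I*√5))
k(y, m) = 232 + y - 145*I*√5 (k(y, m) = y + (-80 + (-13)² - 11*(-13) - 80*I*√5 + 5*I*(-13)*√5) = y + (-80 + 169 + 143 - 80*I*√5 - 65*I*√5) = y + (232 - 145*I*√5) = 232 + y - 145*I*√5)
13904/k(-59, 262) = 13904/(232 - 59 - 145*I*√5) = 13904/(173 - 145*I*√5)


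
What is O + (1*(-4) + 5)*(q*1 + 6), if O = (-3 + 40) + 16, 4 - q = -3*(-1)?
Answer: 60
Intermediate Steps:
q = 1 (q = 4 - (-3)*(-1) = 4 - 1*3 = 4 - 3 = 1)
O = 53 (O = 37 + 16 = 53)
O + (1*(-4) + 5)*(q*1 + 6) = 53 + (1*(-4) + 5)*(1*1 + 6) = 53 + (-4 + 5)*(1 + 6) = 53 + 1*7 = 53 + 7 = 60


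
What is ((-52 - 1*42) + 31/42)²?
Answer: 15342889/1764 ≈ 8697.8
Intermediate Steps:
((-52 - 1*42) + 31/42)² = ((-52 - 42) + 31*(1/42))² = (-94 + 31/42)² = (-3917/42)² = 15342889/1764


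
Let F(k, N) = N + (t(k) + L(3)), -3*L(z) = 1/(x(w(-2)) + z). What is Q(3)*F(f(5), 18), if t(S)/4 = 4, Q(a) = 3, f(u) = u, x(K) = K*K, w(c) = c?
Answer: 713/7 ≈ 101.86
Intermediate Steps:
x(K) = K²
t(S) = 16 (t(S) = 4*4 = 16)
L(z) = -1/(3*(4 + z)) (L(z) = -1/(3*((-2)² + z)) = -1/(3*(4 + z)))
F(k, N) = 335/21 + N (F(k, N) = N + (16 - 1/(12 + 3*3)) = N + (16 - 1/(12 + 9)) = N + (16 - 1/21) = N + 335/21 = 335/21 + N)
Q(3)*F(f(5), 18) = 3*(335/21 + 18) = 3*(713/21) = 713/7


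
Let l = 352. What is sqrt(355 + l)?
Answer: sqrt(707) ≈ 26.589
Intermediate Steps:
sqrt(355 + l) = sqrt(355 + 352) = sqrt(707)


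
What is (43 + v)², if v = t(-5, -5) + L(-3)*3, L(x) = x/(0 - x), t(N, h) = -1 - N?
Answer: 1936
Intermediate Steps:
L(x) = -1 (L(x) = x/((-x)) = x*(-1/x) = -1)
v = 1 (v = (-1 - 1*(-5)) - 1*3 = (-1 + 5) - 3 = 4 - 3 = 1)
(43 + v)² = (43 + 1)² = 44² = 1936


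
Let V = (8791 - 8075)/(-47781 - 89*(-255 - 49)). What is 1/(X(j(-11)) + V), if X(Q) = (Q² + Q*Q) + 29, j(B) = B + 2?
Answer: 20725/3957759 ≈ 0.0052366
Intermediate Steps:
j(B) = 2 + B
X(Q) = 29 + 2*Q² (X(Q) = (Q² + Q²) + 29 = 2*Q² + 29 = 29 + 2*Q²)
V = -716/20725 (V = 716/(-47781 - 89*(-304)) = 716/(-47781 + 27056) = 716/(-20725) = 716*(-1/20725) = -716/20725 ≈ -0.034548)
1/(X(j(-11)) + V) = 1/((29 + 2*(2 - 11)²) - 716/20725) = 1/((29 + 2*(-9)²) - 716/20725) = 1/((29 + 2*81) - 716/20725) = 1/((29 + 162) - 716/20725) = 1/(191 - 716/20725) = 1/(3957759/20725) = 20725/3957759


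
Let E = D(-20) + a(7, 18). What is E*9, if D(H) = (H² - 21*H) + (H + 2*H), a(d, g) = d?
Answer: 6903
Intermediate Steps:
D(H) = H² - 18*H (D(H) = (H² - 21*H) + 3*H = H² - 18*H)
E = 767 (E = -20*(-18 - 20) + 7 = -20*(-38) + 7 = 760 + 7 = 767)
E*9 = 767*9 = 6903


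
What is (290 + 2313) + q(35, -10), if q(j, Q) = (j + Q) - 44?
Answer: 2584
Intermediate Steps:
q(j, Q) = -44 + Q + j (q(j, Q) = (Q + j) - 44 = -44 + Q + j)
(290 + 2313) + q(35, -10) = (290 + 2313) + (-44 - 10 + 35) = 2603 - 19 = 2584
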